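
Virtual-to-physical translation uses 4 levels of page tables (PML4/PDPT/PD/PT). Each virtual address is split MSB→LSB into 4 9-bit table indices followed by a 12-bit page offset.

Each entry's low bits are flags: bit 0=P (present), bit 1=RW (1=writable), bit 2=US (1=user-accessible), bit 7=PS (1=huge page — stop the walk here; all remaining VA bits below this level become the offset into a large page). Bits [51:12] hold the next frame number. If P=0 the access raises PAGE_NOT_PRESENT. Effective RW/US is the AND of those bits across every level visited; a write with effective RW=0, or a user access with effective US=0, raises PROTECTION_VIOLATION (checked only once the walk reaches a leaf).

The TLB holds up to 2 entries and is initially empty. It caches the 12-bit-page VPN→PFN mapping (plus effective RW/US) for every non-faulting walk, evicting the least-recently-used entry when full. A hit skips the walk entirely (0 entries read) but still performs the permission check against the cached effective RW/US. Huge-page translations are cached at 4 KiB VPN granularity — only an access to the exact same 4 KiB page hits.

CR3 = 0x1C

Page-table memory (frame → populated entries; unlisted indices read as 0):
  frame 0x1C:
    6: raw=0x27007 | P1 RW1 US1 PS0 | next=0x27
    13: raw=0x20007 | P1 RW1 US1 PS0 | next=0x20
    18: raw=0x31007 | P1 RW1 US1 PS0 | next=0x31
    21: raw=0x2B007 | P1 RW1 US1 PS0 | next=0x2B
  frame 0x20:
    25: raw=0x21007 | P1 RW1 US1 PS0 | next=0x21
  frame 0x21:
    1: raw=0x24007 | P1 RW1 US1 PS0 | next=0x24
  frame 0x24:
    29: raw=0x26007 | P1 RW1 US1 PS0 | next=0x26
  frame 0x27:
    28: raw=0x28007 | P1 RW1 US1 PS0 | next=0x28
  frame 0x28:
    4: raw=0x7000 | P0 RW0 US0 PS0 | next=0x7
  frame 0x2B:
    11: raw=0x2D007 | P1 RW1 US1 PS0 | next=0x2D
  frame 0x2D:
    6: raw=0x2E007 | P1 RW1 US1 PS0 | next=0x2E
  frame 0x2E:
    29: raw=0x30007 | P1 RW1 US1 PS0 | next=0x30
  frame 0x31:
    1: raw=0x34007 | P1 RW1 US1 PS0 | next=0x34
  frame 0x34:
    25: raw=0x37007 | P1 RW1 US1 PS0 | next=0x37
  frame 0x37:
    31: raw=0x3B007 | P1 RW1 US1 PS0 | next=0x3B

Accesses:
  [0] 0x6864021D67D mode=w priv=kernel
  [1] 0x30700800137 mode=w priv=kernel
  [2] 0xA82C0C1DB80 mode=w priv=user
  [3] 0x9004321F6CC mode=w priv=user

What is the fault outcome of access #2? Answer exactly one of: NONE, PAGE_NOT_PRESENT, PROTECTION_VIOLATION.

Trace:
#0 VA=0x6864021D67D (w,kernel):
  [0] read 0x1C idx=13: raw=0x20007 flags P=1 W=1 U=1 S=0
  [1] read 0x20 idx=25: raw=0x21007 flags P=1 W=1 U=1 S=0
  [2] read 0x21 idx=1: raw=0x24007 flags P=1 W=1 U=1 S=0
  [3] read 0x24 idx=29: raw=0x26007 flags P=1 W=1 U=1 S=0
  → PA=0x2667D  (4 entries read)
#1 VA=0x30700800137 (w,kernel):
  [0] read 0x1C idx=6: raw=0x27007 flags P=1 W=1 U=1 S=0
  [1] read 0x27 idx=28: raw=0x28007 flags P=1 W=1 U=1 S=0
  [2] read 0x28 idx=4: raw=0x7000 flags P=0 W=0 U=0 S=0
  ⇒ fault: PAGE_NOT_PRESENT  — 3 lookups
#2 VA=0xA82C0C1DB80 (w,user):
  [0] read 0x1C idx=21: raw=0x2B007 flags P=1 W=1 U=1 S=0
  [1] read 0x2B idx=11: raw=0x2D007 flags P=1 W=1 U=1 S=0
  [2] read 0x2D idx=6: raw=0x2E007 flags P=1 W=1 U=1 S=0
  [3] read 0x2E idx=29: raw=0x30007 flags P=1 W=1 U=1 S=0
  → PA=0x30B80  (4 entries read)
#3 VA=0x9004321F6CC (w,user):
  [0] read 0x1C idx=18: raw=0x31007 flags P=1 W=1 U=1 S=0
  [1] read 0x31 idx=1: raw=0x34007 flags P=1 W=1 U=1 S=0
  [2] read 0x34 idx=25: raw=0x37007 flags P=1 W=1 U=1 S=0
  [3] read 0x37 idx=31: raw=0x3B007 flags P=1 W=1 U=1 S=0
  → PA=0x3B6CC  (4 entries read)

Access #2 fault: NONE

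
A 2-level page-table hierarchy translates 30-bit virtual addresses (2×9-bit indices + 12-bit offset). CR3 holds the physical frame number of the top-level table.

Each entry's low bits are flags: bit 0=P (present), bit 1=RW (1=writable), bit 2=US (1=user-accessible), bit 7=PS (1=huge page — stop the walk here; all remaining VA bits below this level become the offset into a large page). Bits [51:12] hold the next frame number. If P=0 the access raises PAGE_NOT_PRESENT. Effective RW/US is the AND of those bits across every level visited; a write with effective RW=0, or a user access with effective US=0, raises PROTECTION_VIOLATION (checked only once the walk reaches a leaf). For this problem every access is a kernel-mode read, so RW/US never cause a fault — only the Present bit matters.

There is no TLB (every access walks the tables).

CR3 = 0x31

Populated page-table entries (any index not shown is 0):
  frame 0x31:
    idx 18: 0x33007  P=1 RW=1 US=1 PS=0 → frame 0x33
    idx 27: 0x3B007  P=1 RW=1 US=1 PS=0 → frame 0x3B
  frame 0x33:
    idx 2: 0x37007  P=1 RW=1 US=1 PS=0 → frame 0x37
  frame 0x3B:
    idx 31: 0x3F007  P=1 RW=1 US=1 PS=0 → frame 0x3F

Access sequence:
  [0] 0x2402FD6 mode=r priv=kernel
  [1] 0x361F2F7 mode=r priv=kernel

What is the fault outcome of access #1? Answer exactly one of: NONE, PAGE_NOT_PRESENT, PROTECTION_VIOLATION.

Trace:
#0 VA=0x2402FD6 (r,kernel):
  [0] read 0x31 idx=18: raw=0x33007 flags P=1 W=1 U=1 S=0
  [1] read 0x33 idx=2: raw=0x37007 flags P=1 W=1 U=1 S=0
  → PA=0x37FD6  (2 entries read)
#1 VA=0x361F2F7 (r,kernel):
  [0] read 0x31 idx=27: raw=0x3B007 flags P=1 W=1 U=1 S=0
  [1] read 0x3B idx=31: raw=0x3F007 flags P=1 W=1 U=1 S=0
  → PA=0x3F2F7  (2 entries read)

Access #1 fault: NONE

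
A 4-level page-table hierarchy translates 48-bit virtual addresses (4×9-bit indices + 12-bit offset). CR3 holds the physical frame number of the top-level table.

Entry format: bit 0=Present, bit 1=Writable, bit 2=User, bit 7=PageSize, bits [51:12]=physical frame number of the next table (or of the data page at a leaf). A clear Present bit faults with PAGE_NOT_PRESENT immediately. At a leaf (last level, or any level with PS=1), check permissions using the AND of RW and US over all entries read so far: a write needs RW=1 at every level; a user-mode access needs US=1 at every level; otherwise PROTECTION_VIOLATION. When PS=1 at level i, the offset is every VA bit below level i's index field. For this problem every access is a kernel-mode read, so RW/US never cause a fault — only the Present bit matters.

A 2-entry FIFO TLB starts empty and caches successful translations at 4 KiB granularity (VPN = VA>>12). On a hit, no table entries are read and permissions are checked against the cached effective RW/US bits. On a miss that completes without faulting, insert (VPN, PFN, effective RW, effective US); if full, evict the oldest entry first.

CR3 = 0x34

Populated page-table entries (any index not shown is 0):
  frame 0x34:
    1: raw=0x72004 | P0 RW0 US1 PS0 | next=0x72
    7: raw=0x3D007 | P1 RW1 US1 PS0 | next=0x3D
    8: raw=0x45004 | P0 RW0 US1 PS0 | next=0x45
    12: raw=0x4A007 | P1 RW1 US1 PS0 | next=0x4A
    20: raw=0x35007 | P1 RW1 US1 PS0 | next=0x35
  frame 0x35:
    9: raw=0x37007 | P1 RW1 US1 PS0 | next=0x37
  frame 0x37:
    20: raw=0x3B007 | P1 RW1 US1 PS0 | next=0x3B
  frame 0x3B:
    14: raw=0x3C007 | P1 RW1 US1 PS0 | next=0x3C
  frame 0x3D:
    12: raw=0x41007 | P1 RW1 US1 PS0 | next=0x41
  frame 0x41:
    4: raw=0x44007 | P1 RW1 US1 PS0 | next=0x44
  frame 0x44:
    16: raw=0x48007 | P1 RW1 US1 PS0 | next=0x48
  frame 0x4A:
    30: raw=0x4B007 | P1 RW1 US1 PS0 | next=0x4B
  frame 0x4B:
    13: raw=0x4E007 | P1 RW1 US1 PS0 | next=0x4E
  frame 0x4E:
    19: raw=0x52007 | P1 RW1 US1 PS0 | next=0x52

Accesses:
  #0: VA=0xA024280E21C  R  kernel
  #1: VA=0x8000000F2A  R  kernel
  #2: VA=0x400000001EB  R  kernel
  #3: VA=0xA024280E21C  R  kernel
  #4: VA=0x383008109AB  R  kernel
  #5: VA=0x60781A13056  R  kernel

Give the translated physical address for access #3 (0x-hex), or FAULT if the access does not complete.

Per-access translation:
#0 VA=0xA024280E21C (r,kernel):
  [0] read 0x34 idx=20: raw=0x35007 flags P=1 W=1 U=1 S=0
  [1] read 0x35 idx=9: raw=0x37007 flags P=1 W=1 U=1 S=0
  [2] read 0x37 idx=20: raw=0x3B007 flags P=1 W=1 U=1 S=0
  [3] read 0x3B idx=14: raw=0x3C007 flags P=1 W=1 U=1 S=0
  → PA=0x3C21C  (4 entries read)
#1 VA=0x8000000F2A (r,kernel):
  [0] read 0x34 idx=1: raw=0x72004 flags P=0 W=0 U=1 S=0
  ⇒ fault: PAGE_NOT_PRESENT  — 1 lookups
#2 VA=0x400000001EB (r,kernel):
  [0] read 0x34 idx=8: raw=0x45004 flags P=0 W=0 U=1 S=0
  ⇒ fault: PAGE_NOT_PRESENT  — 1 lookups
#3 VA=0xA024280E21C (r,kernel):
  TLB hit vpn=0xA024280E → PA=0x3C21C
#4 VA=0x383008109AB (r,kernel):
  [0] read 0x34 idx=7: raw=0x3D007 flags P=1 W=1 U=1 S=0
  [1] read 0x3D idx=12: raw=0x41007 flags P=1 W=1 U=1 S=0
  [2] read 0x41 idx=4: raw=0x44007 flags P=1 W=1 U=1 S=0
  [3] read 0x44 idx=16: raw=0x48007 flags P=1 W=1 U=1 S=0
  → PA=0x489AB  (4 entries read)
#5 VA=0x60781A13056 (r,kernel):
  [0] read 0x34 idx=12: raw=0x4A007 flags P=1 W=1 U=1 S=0
  [1] read 0x4A idx=30: raw=0x4B007 flags P=1 W=1 U=1 S=0
  [2] read 0x4B idx=13: raw=0x4E007 flags P=1 W=1 U=1 S=0
  [3] read 0x4E idx=19: raw=0x52007 flags P=1 W=1 U=1 S=0
  → PA=0x52056  (4 entries read)

Access #3 PA: 0x3C21C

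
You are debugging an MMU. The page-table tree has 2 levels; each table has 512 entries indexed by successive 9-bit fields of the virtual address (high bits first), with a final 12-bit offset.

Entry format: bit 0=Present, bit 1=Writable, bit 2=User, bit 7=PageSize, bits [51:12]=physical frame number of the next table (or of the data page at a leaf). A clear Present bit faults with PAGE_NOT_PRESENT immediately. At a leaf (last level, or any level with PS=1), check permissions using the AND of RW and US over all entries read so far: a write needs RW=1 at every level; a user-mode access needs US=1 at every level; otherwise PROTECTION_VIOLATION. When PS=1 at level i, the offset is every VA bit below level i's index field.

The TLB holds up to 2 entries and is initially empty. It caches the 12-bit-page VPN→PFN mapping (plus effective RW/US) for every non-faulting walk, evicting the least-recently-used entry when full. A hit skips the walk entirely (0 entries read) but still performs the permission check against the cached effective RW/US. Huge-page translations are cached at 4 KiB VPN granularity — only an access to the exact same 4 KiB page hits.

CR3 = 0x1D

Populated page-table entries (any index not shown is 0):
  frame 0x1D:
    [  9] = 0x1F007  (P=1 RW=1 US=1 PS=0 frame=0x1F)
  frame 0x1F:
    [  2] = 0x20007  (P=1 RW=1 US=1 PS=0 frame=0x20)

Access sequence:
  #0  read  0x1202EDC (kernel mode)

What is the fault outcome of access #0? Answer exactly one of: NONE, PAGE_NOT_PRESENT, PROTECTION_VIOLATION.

Trace:
#0 VA=0x1202EDC (r,kernel):
  L0 @0x1D[9] → 0x1F007  P=1,RW=1,US=1,PS=0
  L1 @0x1F[2] → 0x20007  P=1,RW=1,US=1,PS=0
  ✓ 0x20EDC  — 2 lookups

Access #0 fault: NONE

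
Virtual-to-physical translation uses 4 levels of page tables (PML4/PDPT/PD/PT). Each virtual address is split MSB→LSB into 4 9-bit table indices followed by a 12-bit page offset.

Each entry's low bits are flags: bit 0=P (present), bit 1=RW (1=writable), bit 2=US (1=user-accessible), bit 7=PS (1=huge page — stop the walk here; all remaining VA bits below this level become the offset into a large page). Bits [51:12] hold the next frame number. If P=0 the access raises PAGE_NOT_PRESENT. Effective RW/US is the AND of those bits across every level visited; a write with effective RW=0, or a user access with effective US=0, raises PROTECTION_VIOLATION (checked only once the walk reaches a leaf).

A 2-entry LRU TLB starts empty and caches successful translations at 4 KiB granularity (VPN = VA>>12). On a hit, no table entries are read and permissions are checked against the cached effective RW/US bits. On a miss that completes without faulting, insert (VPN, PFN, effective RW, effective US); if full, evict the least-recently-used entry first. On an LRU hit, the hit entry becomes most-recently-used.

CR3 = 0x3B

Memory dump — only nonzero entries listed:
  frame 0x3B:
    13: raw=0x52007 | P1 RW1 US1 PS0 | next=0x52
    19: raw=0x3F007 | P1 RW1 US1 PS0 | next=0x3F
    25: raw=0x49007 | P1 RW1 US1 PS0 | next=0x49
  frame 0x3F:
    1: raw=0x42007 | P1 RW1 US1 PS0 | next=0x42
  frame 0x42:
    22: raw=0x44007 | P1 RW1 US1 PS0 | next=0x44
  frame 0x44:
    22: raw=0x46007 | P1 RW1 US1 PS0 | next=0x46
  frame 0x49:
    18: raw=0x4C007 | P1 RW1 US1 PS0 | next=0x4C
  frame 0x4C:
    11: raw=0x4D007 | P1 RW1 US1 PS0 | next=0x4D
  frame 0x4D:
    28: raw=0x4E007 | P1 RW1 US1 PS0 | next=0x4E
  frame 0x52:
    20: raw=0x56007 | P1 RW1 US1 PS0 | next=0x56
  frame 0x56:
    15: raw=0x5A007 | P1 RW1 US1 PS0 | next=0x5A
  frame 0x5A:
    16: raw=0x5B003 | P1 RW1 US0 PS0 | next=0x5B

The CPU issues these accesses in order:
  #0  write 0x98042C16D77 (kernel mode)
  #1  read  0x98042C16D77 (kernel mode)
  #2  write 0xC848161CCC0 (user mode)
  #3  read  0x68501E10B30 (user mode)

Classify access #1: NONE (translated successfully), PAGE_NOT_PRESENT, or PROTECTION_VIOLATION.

Trace:
#0 VA=0x98042C16D77 (w,kernel):
  L0 @0x3B[19] → 0x3F007  P=1,RW=1,US=1,PS=0
  L1 @0x3F[1] → 0x42007  P=1,RW=1,US=1,PS=0
  L2 @0x42[22] → 0x44007  P=1,RW=1,US=1,PS=0
  L3 @0x44[22] → 0x46007  P=1,RW=1,US=1,PS=0
  ⇒ phys 0x46D77  [4 reads]
#1 VA=0x98042C16D77 (r,kernel):
  TLB hit vpn=0x98042C16 → PA=0x46D77
#2 VA=0xC848161CCC0 (w,user):
  L0 @0x3B[25] → 0x49007  P=1,RW=1,US=1,PS=0
  L1 @0x49[18] → 0x4C007  P=1,RW=1,US=1,PS=0
  L2 @0x4C[11] → 0x4D007  P=1,RW=1,US=1,PS=0
  L3 @0x4D[28] → 0x4E007  P=1,RW=1,US=1,PS=0
  ⇒ phys 0x4ECC0  [4 reads]
#3 VA=0x68501E10B30 (r,user):
  L0 @0x3B[13] → 0x52007  P=1,RW=1,US=1,PS=0
  L1 @0x52[20] → 0x56007  P=1,RW=1,US=1,PS=0
  L2 @0x56[15] → 0x5A007  P=1,RW=1,US=1,PS=0
  L3 @0x5A[16] → 0x5B003  P=1,RW=1,US=0,PS=0
  → PROTECTION_VIOLATION  (4 entries read)

Access #1 fault: NONE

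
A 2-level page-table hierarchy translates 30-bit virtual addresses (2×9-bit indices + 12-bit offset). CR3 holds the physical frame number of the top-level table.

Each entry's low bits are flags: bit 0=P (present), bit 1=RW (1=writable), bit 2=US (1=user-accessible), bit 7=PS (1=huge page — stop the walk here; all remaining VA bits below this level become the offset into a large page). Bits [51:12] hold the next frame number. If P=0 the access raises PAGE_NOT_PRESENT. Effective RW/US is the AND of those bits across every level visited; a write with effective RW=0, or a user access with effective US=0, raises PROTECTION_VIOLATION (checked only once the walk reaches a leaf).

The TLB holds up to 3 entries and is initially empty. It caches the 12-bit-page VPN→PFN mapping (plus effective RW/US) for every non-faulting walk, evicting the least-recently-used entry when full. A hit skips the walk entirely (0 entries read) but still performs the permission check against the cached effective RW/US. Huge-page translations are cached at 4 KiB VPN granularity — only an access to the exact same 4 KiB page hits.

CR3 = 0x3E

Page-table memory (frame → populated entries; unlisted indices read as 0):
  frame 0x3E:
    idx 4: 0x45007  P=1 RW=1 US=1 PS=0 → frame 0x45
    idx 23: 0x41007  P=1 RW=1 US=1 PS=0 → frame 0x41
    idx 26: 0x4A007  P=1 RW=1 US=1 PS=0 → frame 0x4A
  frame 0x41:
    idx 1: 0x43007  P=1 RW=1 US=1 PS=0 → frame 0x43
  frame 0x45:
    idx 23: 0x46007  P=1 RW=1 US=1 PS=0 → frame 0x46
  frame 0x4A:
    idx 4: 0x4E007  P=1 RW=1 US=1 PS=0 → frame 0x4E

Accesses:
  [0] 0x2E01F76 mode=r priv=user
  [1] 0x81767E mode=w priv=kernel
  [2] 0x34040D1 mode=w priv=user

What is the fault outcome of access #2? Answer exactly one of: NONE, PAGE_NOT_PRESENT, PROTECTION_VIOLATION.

Per-access translation:
#0 VA=0x2E01F76 (r,user):
  lvl0: tbl 0x3E, slot 23 ⇒ 0x41007 (P1/RW1/US1/PS0)
  lvl1: tbl 0x41, slot 1 ⇒ 0x43007 (P1/RW1/US1/PS0)
  ⇒ phys 0x43F76  [2 reads]
#1 VA=0x81767E (w,kernel):
  lvl0: tbl 0x3E, slot 4 ⇒ 0x45007 (P1/RW1/US1/PS0)
  lvl1: tbl 0x45, slot 23 ⇒ 0x46007 (P1/RW1/US1/PS0)
  ⇒ phys 0x4667E  [2 reads]
#2 VA=0x34040D1 (w,user):
  lvl0: tbl 0x3E, slot 26 ⇒ 0x4A007 (P1/RW1/US1/PS0)
  lvl1: tbl 0x4A, slot 4 ⇒ 0x4E007 (P1/RW1/US1/PS0)
  ⇒ phys 0x4E0D1  [2 reads]

Access #2 fault: NONE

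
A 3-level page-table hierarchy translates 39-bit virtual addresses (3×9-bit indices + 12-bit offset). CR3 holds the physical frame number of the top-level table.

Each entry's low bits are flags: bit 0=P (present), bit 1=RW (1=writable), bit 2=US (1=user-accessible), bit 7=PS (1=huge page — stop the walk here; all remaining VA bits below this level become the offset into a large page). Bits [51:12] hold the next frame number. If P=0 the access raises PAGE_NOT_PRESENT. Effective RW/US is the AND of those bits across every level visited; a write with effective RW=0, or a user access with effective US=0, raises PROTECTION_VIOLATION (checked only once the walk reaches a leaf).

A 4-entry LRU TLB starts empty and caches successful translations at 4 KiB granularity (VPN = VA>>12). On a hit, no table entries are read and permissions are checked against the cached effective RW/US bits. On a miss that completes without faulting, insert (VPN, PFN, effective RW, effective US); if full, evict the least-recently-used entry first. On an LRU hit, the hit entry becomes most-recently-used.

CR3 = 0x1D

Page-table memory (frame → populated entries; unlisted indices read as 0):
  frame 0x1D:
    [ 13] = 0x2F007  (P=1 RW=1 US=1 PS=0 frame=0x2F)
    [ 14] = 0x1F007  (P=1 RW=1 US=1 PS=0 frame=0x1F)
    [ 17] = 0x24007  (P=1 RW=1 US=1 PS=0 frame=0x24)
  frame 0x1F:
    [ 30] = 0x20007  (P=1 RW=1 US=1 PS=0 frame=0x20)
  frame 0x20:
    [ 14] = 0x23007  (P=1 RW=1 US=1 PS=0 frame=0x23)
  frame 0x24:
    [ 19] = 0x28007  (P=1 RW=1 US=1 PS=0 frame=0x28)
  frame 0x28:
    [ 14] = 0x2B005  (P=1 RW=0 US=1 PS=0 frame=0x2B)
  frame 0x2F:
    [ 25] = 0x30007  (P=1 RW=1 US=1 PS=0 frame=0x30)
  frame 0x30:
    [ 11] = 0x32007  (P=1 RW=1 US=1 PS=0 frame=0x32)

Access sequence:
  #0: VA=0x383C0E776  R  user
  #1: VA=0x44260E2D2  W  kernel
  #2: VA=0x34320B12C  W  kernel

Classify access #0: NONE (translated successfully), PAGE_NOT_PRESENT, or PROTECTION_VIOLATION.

Trace:
#0 VA=0x383C0E776 (r,user):
  L0: frame=0x1D idx=14 entry=0x1F007 [P=1 RW=1 US=1 PS=0]
  L1: frame=0x1F idx=30 entry=0x20007 [P=1 RW=1 US=1 PS=0]
  L2: frame=0x20 idx=14 entry=0x23007 [P=1 RW=1 US=1 PS=0]
  ✓ 0x23776  — 3 lookups
#1 VA=0x44260E2D2 (w,kernel):
  L0: frame=0x1D idx=17 entry=0x24007 [P=1 RW=1 US=1 PS=0]
  L1: frame=0x24 idx=19 entry=0x28007 [P=1 RW=1 US=1 PS=0]
  L2: frame=0x28 idx=14 entry=0x2B005 [P=1 RW=0 US=1 PS=0]
  → PROTECTION_VIOLATION  (3 entries read)
#2 VA=0x34320B12C (w,kernel):
  L0: frame=0x1D idx=13 entry=0x2F007 [P=1 RW=1 US=1 PS=0]
  L1: frame=0x2F idx=25 entry=0x30007 [P=1 RW=1 US=1 PS=0]
  L2: frame=0x30 idx=11 entry=0x32007 [P=1 RW=1 US=1 PS=0]
  ✓ 0x3212C  — 3 lookups

Access #0 fault: NONE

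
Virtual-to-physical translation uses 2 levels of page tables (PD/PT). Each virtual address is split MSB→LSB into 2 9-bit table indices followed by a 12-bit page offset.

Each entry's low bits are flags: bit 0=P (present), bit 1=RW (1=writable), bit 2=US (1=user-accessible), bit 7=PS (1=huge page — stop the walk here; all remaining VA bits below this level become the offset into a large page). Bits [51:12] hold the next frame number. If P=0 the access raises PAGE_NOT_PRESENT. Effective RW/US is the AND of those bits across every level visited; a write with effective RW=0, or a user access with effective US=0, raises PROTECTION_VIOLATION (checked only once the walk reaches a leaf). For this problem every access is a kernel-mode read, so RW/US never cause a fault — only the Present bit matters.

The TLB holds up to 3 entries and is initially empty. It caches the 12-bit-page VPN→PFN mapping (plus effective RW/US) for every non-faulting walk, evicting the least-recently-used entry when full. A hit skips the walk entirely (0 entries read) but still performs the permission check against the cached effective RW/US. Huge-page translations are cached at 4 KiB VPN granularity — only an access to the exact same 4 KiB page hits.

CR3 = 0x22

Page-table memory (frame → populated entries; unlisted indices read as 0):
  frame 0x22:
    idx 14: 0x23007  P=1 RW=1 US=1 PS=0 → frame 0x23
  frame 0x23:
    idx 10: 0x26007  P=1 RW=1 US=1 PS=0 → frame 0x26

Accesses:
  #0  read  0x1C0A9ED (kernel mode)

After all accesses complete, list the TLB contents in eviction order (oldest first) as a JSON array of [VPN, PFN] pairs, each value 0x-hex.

Per-access translation:
#0 VA=0x1C0A9ED (r,kernel):
  L0: frame=0x22 idx=14 entry=0x23007 [P=1 RW=1 US=1 PS=0]
  L1: frame=0x23 idx=10 entry=0x26007 [P=1 RW=1 US=1 PS=0]
  ✓ 0x269ED  — 2 lookups

TLB: [["0x1C0A", "0x26"]]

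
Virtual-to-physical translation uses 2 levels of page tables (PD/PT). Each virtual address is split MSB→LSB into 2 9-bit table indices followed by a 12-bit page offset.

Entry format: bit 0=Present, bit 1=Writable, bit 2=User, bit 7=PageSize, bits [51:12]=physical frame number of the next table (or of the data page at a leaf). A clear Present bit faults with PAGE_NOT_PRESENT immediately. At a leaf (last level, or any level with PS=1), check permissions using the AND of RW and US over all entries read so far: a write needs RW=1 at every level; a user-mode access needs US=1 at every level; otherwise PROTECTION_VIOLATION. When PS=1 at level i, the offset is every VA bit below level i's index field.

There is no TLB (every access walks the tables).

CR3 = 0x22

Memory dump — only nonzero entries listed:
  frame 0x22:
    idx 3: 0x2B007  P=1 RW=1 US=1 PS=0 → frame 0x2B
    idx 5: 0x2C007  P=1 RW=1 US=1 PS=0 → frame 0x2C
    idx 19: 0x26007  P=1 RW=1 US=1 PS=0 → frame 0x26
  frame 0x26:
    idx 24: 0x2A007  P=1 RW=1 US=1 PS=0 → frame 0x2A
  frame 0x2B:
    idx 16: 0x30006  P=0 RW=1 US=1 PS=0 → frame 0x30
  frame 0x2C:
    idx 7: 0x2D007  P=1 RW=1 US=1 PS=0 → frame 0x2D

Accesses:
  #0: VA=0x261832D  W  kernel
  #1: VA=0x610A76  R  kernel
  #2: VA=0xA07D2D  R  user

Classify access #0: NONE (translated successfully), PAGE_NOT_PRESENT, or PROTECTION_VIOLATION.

Per-access translation:
#0 VA=0x261832D (w,kernel):
  lvl0: tbl 0x22, slot 19 ⇒ 0x26007 (P1/RW1/US1/PS0)
  lvl1: tbl 0x26, slot 24 ⇒ 0x2A007 (P1/RW1/US1/PS0)
  ✓ 0x2A32D  — 2 lookups
#1 VA=0x610A76 (r,kernel):
  lvl0: tbl 0x22, slot 3 ⇒ 0x2B007 (P1/RW1/US1/PS0)
  lvl1: tbl 0x2B, slot 16 ⇒ 0x30006 (P0/RW1/US1/PS0)
  → PAGE_NOT_PRESENT  (2 entries read)
#2 VA=0xA07D2D (r,user):
  lvl0: tbl 0x22, slot 5 ⇒ 0x2C007 (P1/RW1/US1/PS0)
  lvl1: tbl 0x2C, slot 7 ⇒ 0x2D007 (P1/RW1/US1/PS0)
  ✓ 0x2DD2D  — 2 lookups

Access #0 fault: NONE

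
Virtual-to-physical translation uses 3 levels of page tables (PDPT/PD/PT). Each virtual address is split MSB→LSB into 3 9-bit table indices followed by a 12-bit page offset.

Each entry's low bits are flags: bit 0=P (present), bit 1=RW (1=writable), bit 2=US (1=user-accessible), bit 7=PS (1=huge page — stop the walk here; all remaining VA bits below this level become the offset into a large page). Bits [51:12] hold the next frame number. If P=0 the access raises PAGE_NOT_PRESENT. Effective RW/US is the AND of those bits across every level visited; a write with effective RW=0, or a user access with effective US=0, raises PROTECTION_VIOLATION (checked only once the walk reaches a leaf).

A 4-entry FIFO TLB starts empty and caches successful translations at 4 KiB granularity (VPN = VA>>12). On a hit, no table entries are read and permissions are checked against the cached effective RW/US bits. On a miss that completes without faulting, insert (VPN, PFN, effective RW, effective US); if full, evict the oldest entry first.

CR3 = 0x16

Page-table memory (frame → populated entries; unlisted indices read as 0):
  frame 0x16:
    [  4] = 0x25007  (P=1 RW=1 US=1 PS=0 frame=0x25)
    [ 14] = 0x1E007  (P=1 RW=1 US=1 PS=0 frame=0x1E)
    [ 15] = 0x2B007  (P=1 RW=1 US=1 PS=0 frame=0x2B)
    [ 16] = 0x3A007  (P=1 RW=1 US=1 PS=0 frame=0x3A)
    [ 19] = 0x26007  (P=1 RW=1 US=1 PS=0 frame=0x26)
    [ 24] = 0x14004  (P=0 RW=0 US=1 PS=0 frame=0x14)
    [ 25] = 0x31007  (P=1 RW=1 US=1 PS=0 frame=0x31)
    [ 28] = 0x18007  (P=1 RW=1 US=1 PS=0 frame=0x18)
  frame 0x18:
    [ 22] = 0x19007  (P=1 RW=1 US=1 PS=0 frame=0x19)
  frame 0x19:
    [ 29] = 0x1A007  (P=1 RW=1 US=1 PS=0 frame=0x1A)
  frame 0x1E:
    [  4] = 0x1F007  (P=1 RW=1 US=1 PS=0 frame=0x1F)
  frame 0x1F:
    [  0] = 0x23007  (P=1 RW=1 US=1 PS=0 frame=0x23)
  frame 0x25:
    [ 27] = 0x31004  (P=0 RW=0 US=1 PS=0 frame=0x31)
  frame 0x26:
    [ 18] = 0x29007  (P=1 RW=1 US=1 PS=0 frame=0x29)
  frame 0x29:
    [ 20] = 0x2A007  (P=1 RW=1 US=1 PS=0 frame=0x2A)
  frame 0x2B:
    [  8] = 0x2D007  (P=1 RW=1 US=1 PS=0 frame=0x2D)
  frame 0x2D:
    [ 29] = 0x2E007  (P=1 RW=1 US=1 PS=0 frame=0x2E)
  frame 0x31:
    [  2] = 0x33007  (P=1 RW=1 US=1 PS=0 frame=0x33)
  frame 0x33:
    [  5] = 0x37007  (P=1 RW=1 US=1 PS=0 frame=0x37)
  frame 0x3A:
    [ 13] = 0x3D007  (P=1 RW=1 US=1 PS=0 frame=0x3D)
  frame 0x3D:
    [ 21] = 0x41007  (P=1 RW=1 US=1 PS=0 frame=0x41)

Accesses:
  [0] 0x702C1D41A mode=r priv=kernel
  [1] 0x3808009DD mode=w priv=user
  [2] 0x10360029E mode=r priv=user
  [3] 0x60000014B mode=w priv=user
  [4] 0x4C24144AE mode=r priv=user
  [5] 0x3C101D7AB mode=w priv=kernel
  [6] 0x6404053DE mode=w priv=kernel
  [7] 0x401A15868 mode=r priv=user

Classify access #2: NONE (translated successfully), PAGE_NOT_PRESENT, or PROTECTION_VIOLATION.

Trace:
#0 VA=0x702C1D41A (r,kernel):
  L0: frame=0x16 idx=28 entry=0x18007 [P=1 RW=1 US=1 PS=0]
  L1: frame=0x18 idx=22 entry=0x19007 [P=1 RW=1 US=1 PS=0]
  L2: frame=0x19 idx=29 entry=0x1A007 [P=1 RW=1 US=1 PS=0]
  ⇒ phys 0x1A41A  [3 reads]
#1 VA=0x3808009DD (w,user):
  L0: frame=0x16 idx=14 entry=0x1E007 [P=1 RW=1 US=1 PS=0]
  L1: frame=0x1E idx=4 entry=0x1F007 [P=1 RW=1 US=1 PS=0]
  L2: frame=0x1F idx=0 entry=0x23007 [P=1 RW=1 US=1 PS=0]
  ⇒ phys 0x239DD  [3 reads]
#2 VA=0x10360029E (r,user):
  L0: frame=0x16 idx=4 entry=0x25007 [P=1 RW=1 US=1 PS=0]
  L1: frame=0x25 idx=27 entry=0x31004 [P=0 RW=0 US=1 PS=0]
  → PAGE_NOT_PRESENT  (2 entries read)
#3 VA=0x60000014B (w,user):
  L0: frame=0x16 idx=24 entry=0x14004 [P=0 RW=0 US=1 PS=0]
  → PAGE_NOT_PRESENT  (1 entries read)
#4 VA=0x4C24144AE (r,user):
  L0: frame=0x16 idx=19 entry=0x26007 [P=1 RW=1 US=1 PS=0]
  L1: frame=0x26 idx=18 entry=0x29007 [P=1 RW=1 US=1 PS=0]
  L2: frame=0x29 idx=20 entry=0x2A007 [P=1 RW=1 US=1 PS=0]
  ⇒ phys 0x2A4AE  [3 reads]
#5 VA=0x3C101D7AB (w,kernel):
  L0: frame=0x16 idx=15 entry=0x2B007 [P=1 RW=1 US=1 PS=0]
  L1: frame=0x2B idx=8 entry=0x2D007 [P=1 RW=1 US=1 PS=0]
  L2: frame=0x2D idx=29 entry=0x2E007 [P=1 RW=1 US=1 PS=0]
  ⇒ phys 0x2E7AB  [3 reads]
#6 VA=0x6404053DE (w,kernel):
  L0: frame=0x16 idx=25 entry=0x31007 [P=1 RW=1 US=1 PS=0]
  L1: frame=0x31 idx=2 entry=0x33007 [P=1 RW=1 US=1 PS=0]
  L2: frame=0x33 idx=5 entry=0x37007 [P=1 RW=1 US=1 PS=0]
  ⇒ phys 0x373DE  [3 reads]
#7 VA=0x401A15868 (r,user):
  L0: frame=0x16 idx=16 entry=0x3A007 [P=1 RW=1 US=1 PS=0]
  L1: frame=0x3A idx=13 entry=0x3D007 [P=1 RW=1 US=1 PS=0]
  L2: frame=0x3D idx=21 entry=0x41007 [P=1 RW=1 US=1 PS=0]
  ⇒ phys 0x41868  [3 reads]

Access #2 fault: PAGE_NOT_PRESENT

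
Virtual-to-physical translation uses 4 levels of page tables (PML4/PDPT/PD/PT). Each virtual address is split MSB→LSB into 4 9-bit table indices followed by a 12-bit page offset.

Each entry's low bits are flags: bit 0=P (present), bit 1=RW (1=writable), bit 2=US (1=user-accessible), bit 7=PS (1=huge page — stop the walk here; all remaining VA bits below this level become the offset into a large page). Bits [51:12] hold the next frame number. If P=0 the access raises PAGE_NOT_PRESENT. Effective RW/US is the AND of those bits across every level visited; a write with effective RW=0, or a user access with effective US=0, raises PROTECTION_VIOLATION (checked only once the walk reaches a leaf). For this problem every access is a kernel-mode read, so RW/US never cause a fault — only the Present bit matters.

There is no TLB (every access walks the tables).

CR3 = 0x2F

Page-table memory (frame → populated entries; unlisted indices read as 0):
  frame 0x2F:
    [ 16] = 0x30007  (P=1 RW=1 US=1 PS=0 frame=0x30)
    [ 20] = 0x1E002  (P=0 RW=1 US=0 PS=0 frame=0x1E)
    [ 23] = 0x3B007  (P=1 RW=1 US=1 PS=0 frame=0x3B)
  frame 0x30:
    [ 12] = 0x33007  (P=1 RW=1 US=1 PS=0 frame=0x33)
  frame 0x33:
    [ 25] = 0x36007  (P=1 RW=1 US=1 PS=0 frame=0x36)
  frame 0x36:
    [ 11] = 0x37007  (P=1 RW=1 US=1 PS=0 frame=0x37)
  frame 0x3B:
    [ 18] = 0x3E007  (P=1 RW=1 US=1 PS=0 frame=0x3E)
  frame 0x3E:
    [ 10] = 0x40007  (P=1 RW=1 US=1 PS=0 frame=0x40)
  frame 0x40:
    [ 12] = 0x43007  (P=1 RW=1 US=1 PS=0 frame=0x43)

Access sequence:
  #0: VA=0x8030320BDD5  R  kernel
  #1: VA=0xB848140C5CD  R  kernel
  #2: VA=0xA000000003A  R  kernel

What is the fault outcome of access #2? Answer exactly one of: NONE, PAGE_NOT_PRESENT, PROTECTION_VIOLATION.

Trace:
#0 VA=0x8030320BDD5 (r,kernel):
  lvl0: tbl 0x2F, slot 16 ⇒ 0x30007 (P1/RW1/US1/PS0)
  lvl1: tbl 0x30, slot 12 ⇒ 0x33007 (P1/RW1/US1/PS0)
  lvl2: tbl 0x33, slot 25 ⇒ 0x36007 (P1/RW1/US1/PS0)
  lvl3: tbl 0x36, slot 11 ⇒ 0x37007 (P1/RW1/US1/PS0)
  ⇒ phys 0x37DD5  [4 reads]
#1 VA=0xB848140C5CD (r,kernel):
  lvl0: tbl 0x2F, slot 23 ⇒ 0x3B007 (P1/RW1/US1/PS0)
  lvl1: tbl 0x3B, slot 18 ⇒ 0x3E007 (P1/RW1/US1/PS0)
  lvl2: tbl 0x3E, slot 10 ⇒ 0x40007 (P1/RW1/US1/PS0)
  lvl3: tbl 0x40, slot 12 ⇒ 0x43007 (P1/RW1/US1/PS0)
  ⇒ phys 0x435CD  [4 reads]
#2 VA=0xA000000003A (r,kernel):
  lvl0: tbl 0x2F, slot 20 ⇒ 0x1E002 (P0/RW1/US0/PS0)
  ✗ PAGE_NOT_PRESENT  [1 reads]

Access #2 fault: PAGE_NOT_PRESENT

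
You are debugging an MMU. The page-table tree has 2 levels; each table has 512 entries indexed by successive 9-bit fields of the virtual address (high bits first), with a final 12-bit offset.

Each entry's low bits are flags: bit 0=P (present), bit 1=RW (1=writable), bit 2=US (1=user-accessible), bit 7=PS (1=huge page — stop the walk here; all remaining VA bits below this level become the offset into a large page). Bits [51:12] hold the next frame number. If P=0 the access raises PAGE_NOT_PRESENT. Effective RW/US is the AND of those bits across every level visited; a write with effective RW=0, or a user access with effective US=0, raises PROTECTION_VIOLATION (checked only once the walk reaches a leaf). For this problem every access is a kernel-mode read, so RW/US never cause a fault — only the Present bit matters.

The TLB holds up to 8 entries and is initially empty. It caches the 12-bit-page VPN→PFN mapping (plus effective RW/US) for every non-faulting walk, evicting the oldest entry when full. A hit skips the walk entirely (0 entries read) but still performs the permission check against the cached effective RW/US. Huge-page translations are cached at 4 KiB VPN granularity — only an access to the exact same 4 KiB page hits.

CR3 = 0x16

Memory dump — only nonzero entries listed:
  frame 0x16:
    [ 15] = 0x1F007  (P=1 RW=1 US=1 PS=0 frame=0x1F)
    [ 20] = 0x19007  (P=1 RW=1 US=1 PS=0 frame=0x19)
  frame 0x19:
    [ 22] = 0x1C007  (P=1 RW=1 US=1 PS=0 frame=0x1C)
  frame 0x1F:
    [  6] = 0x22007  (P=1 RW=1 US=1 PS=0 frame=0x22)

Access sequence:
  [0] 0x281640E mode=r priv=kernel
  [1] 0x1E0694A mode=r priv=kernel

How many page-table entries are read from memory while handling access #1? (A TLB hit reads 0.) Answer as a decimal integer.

Trace:
#0 VA=0x281640E (r,kernel):
  lvl0: tbl 0x16, slot 20 ⇒ 0x19007 (P1/RW1/US1/PS0)
  lvl1: tbl 0x19, slot 22 ⇒ 0x1C007 (P1/RW1/US1/PS0)
  → PA=0x1C40E  (2 entries read)
#1 VA=0x1E0694A (r,kernel):
  lvl0: tbl 0x16, slot 15 ⇒ 0x1F007 (P1/RW1/US1/PS0)
  lvl1: tbl 0x1F, slot 6 ⇒ 0x22007 (P1/RW1/US1/PS0)
  → PA=0x2294A  (2 entries read)

Entries read for #1: 2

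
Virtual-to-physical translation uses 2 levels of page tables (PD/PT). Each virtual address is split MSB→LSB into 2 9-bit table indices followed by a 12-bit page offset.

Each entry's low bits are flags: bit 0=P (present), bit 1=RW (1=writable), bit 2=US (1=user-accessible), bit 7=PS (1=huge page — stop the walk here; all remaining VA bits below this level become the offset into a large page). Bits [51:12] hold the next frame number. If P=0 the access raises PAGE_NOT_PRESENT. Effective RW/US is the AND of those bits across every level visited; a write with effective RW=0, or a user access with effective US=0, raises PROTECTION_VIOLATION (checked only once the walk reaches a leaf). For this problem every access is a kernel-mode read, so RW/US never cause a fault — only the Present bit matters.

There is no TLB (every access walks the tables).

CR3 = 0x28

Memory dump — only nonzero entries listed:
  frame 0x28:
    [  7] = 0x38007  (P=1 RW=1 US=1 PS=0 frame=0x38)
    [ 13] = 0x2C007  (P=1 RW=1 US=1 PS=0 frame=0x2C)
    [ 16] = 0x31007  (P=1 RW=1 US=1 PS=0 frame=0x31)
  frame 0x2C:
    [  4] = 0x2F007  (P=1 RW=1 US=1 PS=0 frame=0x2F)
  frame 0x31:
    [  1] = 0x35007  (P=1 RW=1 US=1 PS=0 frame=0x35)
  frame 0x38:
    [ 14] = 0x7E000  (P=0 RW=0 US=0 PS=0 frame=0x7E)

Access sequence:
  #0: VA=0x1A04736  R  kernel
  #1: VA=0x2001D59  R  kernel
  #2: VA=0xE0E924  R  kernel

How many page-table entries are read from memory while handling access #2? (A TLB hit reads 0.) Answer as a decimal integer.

Trace:
#0 VA=0x1A04736 (r,kernel):
  lvl0: tbl 0x28, slot 13 ⇒ 0x2C007 (P1/RW1/US1/PS0)
  lvl1: tbl 0x2C, slot 4 ⇒ 0x2F007 (P1/RW1/US1/PS0)
  → PA=0x2F736  (2 entries read)
#1 VA=0x2001D59 (r,kernel):
  lvl0: tbl 0x28, slot 16 ⇒ 0x31007 (P1/RW1/US1/PS0)
  lvl1: tbl 0x31, slot 1 ⇒ 0x35007 (P1/RW1/US1/PS0)
  → PA=0x35D59  (2 entries read)
#2 VA=0xE0E924 (r,kernel):
  lvl0: tbl 0x28, slot 7 ⇒ 0x38007 (P1/RW1/US1/PS0)
  lvl1: tbl 0x38, slot 14 ⇒ 0x7E000 (P0/RW0/US0/PS0)
  → PAGE_NOT_PRESENT  (2 entries read)

Entries read for #2: 2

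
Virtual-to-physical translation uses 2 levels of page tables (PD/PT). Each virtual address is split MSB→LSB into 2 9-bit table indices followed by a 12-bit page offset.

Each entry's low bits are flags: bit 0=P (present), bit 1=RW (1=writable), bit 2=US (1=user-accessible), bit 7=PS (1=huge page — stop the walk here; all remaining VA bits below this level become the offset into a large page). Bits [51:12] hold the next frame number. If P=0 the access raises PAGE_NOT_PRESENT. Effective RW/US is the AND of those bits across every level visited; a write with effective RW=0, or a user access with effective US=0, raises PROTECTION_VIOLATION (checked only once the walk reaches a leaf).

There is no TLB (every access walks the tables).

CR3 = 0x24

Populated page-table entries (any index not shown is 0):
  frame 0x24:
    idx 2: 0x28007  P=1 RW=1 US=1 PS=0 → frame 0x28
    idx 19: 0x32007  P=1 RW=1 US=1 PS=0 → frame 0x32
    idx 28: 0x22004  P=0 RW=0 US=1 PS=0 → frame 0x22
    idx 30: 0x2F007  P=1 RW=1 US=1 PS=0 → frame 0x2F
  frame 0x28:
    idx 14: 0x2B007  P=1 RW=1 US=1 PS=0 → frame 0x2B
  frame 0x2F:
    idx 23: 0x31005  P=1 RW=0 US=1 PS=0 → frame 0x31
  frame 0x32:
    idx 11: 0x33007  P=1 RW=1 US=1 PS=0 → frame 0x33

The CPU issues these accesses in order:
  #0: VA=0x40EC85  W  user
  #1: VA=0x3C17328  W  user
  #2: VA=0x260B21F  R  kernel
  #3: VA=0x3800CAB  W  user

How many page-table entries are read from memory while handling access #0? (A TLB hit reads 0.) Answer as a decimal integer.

Walk each access:
#0 VA=0x40EC85 (w,user):
  L0: frame=0x24 idx=2 entry=0x28007 [P=1 RW=1 US=1 PS=0]
  L1: frame=0x28 idx=14 entry=0x2B007 [P=1 RW=1 US=1 PS=0]
  ✓ 0x2BC85  — 2 lookups
#1 VA=0x3C17328 (w,user):
  L0: frame=0x24 idx=30 entry=0x2F007 [P=1 RW=1 US=1 PS=0]
  L1: frame=0x2F idx=23 entry=0x31005 [P=1 RW=0 US=1 PS=0]
  ✗ PROTECTION_VIOLATION  [2 reads]
#2 VA=0x260B21F (r,kernel):
  L0: frame=0x24 idx=19 entry=0x32007 [P=1 RW=1 US=1 PS=0]
  L1: frame=0x32 idx=11 entry=0x33007 [P=1 RW=1 US=1 PS=0]
  ✓ 0x3321F  — 2 lookups
#3 VA=0x3800CAB (w,user):
  L0: frame=0x24 idx=28 entry=0x22004 [P=0 RW=0 US=1 PS=0]
  ✗ PAGE_NOT_PRESENT  [1 reads]

Entries read for #0: 2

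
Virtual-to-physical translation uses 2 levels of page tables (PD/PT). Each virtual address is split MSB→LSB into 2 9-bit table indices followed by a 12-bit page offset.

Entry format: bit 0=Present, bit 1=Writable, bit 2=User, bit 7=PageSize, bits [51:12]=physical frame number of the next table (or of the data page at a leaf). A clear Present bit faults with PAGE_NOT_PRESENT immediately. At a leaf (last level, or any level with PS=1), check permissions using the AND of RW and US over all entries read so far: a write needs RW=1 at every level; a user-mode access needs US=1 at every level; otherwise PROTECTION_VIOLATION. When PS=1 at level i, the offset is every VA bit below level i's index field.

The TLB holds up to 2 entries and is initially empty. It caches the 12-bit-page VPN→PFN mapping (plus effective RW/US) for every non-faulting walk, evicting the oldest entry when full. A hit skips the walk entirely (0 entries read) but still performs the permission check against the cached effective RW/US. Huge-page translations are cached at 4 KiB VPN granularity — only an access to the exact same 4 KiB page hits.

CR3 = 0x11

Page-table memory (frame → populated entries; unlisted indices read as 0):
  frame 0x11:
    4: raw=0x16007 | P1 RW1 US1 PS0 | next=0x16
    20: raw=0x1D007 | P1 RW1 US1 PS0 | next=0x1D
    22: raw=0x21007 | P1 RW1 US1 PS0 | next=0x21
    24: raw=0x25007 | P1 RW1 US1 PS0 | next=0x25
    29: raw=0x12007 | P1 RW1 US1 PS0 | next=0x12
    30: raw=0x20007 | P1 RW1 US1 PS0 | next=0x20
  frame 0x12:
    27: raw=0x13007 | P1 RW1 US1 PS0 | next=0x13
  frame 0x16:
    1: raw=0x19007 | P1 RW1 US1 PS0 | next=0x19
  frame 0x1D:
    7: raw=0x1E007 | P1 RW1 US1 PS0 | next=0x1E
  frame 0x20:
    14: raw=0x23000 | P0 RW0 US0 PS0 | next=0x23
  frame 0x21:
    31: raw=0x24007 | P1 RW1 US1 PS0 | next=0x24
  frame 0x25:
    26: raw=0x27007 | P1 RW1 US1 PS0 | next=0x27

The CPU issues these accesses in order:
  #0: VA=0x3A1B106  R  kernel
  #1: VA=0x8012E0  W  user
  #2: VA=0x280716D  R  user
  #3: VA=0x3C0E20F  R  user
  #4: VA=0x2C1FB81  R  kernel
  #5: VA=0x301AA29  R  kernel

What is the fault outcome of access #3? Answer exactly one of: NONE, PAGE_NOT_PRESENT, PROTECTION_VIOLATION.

Walk each access:
#0 VA=0x3A1B106 (r,kernel):
  [0] read 0x11 idx=29: raw=0x12007 flags P=1 W=1 U=1 S=0
  [1] read 0x12 idx=27: raw=0x13007 flags P=1 W=1 U=1 S=0
  → PA=0x13106  (2 entries read)
#1 VA=0x8012E0 (w,user):
  [0] read 0x11 idx=4: raw=0x16007 flags P=1 W=1 U=1 S=0
  [1] read 0x16 idx=1: raw=0x19007 flags P=1 W=1 U=1 S=0
  → PA=0x192E0  (2 entries read)
#2 VA=0x280716D (r,user):
  [0] read 0x11 idx=20: raw=0x1D007 flags P=1 W=1 U=1 S=0
  [1] read 0x1D idx=7: raw=0x1E007 flags P=1 W=1 U=1 S=0
  → PA=0x1E16D  (2 entries read)
#3 VA=0x3C0E20F (r,user):
  [0] read 0x11 idx=30: raw=0x20007 flags P=1 W=1 U=1 S=0
  [1] read 0x20 idx=14: raw=0x23000 flags P=0 W=0 U=0 S=0
  ✗ PAGE_NOT_PRESENT  [2 reads]
#4 VA=0x2C1FB81 (r,kernel):
  [0] read 0x11 idx=22: raw=0x21007 flags P=1 W=1 U=1 S=0
  [1] read 0x21 idx=31: raw=0x24007 flags P=1 W=1 U=1 S=0
  → PA=0x24B81  (2 entries read)
#5 VA=0x301AA29 (r,kernel):
  [0] read 0x11 idx=24: raw=0x25007 flags P=1 W=1 U=1 S=0
  [1] read 0x25 idx=26: raw=0x27007 flags P=1 W=1 U=1 S=0
  → PA=0x27A29  (2 entries read)

Access #3 fault: PAGE_NOT_PRESENT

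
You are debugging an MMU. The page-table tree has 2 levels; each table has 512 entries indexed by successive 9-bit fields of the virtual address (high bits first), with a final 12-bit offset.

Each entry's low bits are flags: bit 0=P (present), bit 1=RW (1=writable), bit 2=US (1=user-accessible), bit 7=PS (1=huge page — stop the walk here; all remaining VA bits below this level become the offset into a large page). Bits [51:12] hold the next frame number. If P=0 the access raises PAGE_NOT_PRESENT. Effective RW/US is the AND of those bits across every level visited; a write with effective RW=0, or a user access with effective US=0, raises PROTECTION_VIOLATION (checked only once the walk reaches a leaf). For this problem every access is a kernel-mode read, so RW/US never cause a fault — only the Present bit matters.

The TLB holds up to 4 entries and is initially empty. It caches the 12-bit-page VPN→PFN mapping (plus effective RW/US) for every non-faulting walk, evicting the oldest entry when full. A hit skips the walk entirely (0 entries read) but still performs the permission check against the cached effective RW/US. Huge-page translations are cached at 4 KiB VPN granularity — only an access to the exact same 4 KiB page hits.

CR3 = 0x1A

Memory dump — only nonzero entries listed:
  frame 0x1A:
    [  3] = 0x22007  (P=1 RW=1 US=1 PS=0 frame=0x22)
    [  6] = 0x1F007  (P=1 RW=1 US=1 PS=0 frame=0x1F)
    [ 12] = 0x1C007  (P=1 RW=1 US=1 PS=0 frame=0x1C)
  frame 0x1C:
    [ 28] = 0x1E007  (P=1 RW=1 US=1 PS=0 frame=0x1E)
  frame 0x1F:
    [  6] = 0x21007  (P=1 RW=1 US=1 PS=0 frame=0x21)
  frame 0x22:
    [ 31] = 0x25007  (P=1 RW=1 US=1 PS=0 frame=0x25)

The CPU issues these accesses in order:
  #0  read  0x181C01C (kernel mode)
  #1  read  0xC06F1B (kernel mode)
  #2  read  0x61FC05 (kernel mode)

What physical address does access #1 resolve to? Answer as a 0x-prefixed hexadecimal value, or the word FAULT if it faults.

Trace:
#0 VA=0x181C01C (r,kernel):
  [0] read 0x1A idx=12: raw=0x1C007 flags P=1 W=1 U=1 S=0
  [1] read 0x1C idx=28: raw=0x1E007 flags P=1 W=1 U=1 S=0
  → PA=0x1E01C  (2 entries read)
#1 VA=0xC06F1B (r,kernel):
  [0] read 0x1A idx=6: raw=0x1F007 flags P=1 W=1 U=1 S=0
  [1] read 0x1F idx=6: raw=0x21007 flags P=1 W=1 U=1 S=0
  → PA=0x21F1B  (2 entries read)
#2 VA=0x61FC05 (r,kernel):
  [0] read 0x1A idx=3: raw=0x22007 flags P=1 W=1 U=1 S=0
  [1] read 0x22 idx=31: raw=0x25007 flags P=1 W=1 U=1 S=0
  → PA=0x25C05  (2 entries read)

Access #1 PA: 0x21F1B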